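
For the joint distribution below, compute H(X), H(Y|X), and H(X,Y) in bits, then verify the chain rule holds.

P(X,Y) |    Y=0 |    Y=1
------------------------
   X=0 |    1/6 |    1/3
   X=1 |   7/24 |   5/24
H(X,Y) = 1.9491, H(X) = 1.0000, H(Y|X) = 0.9491 (all in bits)

Chain rule: H(X,Y) = H(X) + H(Y|X)

Left side — joint entropy directly:
H(X,Y) = -Σ p(x,y) log p(x,y) = 1.9491 bits

Right side — compute H(Y|X) from the conditional distributions:
P(X) = (1/2, 1/2), so H(X) = 1.0000 bits
H(Y|X) = Σ_x P(X=x) · H(Y|X=x):
  P(Y|X=0) = (1/3, 2/3), H(Y|X=0) = 0.9183, weight P(X=0) = 1/2
  P(Y|X=1) = (7/12, 5/12), H(Y|X=1) = 0.9799, weight P(X=1) = 1/2
H(Y|X) = 0.9491 bits

H(X) + H(Y|X) = 1.0000 + 0.9491 = 1.9491 bits

Both sides equal 1.9491 bits. ✓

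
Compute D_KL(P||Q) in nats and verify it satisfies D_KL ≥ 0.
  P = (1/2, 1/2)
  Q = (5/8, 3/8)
0.0323 nats

KL divergence satisfies the Gibbs inequality: D_KL(P||Q) ≥ 0 for all distributions P, Q.

D_KL(P||Q) = Σ p(x) log(p(x)/q(x))
Term by term:
  x=0: 1/2 × log_e[(1/2)/(5/8)] = -0.1116
  x=1: 1/2 × log_e[(1/2)/(3/8)] = 0.1438
D_KL(P||Q) = 0.0323 nats

D_KL(P||Q) = 0.0323 ≥ 0 ✓

This non-negativity is a fundamental property: relative entropy cannot be negative because it measures how different Q is from P.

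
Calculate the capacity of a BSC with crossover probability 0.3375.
0.0776 bits

For a binary symmetric channel (BSC) with error probability p:
Capacity C = 1 - H(p) bits per symbol

where H(p) = -p log₂(p) - (1-p) log₂(1-p) is the binary entropy function.

H(0.3375) = 0.9224 bits
C = 1 - 0.9224 = 0.0776 bits per symbol

This means we can reliably transmit up to 0.0776 bits of information per channel use.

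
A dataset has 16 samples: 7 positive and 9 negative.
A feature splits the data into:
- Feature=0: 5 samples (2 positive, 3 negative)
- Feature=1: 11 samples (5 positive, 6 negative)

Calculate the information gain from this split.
0.0019 bits

Information Gain = H(Y) - H(Y|Feature)

Before split:
P(positive) = 7/16 = 0.4375
H(Y) = 0.9887 bits

After split:
Feature=0: H = 0.9710 bits (weight = 5/16)
Feature=1: H = 0.9940 bits (weight = 11/16)
H(Y|Feature) = (5/16)×0.9710 + (11/16)×0.9940 = 0.9868 bits

Information Gain = 0.9887 - 0.9868 = 0.0019 bits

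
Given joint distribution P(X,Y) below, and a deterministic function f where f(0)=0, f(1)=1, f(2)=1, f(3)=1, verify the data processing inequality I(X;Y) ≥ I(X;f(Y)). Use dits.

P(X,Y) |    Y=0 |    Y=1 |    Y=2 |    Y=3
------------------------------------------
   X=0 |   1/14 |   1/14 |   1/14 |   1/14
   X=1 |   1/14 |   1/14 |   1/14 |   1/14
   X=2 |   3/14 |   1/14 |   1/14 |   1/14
I(X;Y) = 0.0145, I(X;f(Y)) = 0.0145, inequality holds: 0.0145 ≥ 0.0145

Data Processing Inequality: For any Markov chain X → Y → Z, we have I(X;Y) ≥ I(X;Z).

Here Z = f(Y) is a deterministic function of Y, forming X → Y → Z.

Original I(X;Y) = 0.0145 dits

After applying f:
P(X,Z) where Z=f(Y):
- P(X,Z=0) = P(X,Y=0)
- P(X,Z=1) = P(X,Y=1) + P(X,Y=2) + P(X,Y=3)

I(X;Z) = I(X;f(Y)) = 0.0145 dits

Verification: 0.0145 ≥ 0.0145 ✓

Information cannot be created by processing; the function f can only lose information about X.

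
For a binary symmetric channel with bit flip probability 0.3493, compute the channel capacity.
0.0666 bits

For a binary symmetric channel (BSC) with error probability p:
Capacity C = 1 - H(p) bits per symbol

where H(p) = -p log₂(p) - (1-p) log₂(1-p) is the binary entropy function.

H(0.3493) = 0.9334 bits
C = 1 - 0.9334 = 0.0666 bits per symbol

This means we can reliably transmit up to 0.0666 bits of information per channel use.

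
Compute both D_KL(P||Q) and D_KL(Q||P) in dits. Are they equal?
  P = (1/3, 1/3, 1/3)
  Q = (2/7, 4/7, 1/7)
D_KL(P||Q) = 0.0669, D_KL(Q||P) = 0.0621

KL divergence is not symmetric: D_KL(P||Q) ≠ D_KL(Q||P) in general.

D_KL(P||Q) = 0.0669 dits
D_KL(Q||P) = 0.0621 dits

No, they are not equal!

This asymmetry is why KL divergence is not a true distance metric.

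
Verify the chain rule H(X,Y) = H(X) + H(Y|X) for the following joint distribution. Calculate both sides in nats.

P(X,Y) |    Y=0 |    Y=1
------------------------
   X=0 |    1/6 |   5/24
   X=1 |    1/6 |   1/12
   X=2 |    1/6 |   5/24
H(X,Y) = 1.7565, H(X) = 1.0822, H(Y|X) = 0.6743 (all in nats)

Chain rule: H(X,Y) = H(X) + H(Y|X)

Left side — joint entropy directly:
H(X,Y) = -Σ p(x,y) log p(x,y) = 1.7565 nats

Right side — compute H(Y|X) from the conditional distributions:
P(X) = (3/8, 1/4, 3/8), so H(X) = 1.0822 nats
H(Y|X) = Σ_x P(X=x) · H(Y|X=x):
  P(Y|X=0) = (4/9, 5/9), H(Y|X=0) = 0.6870, weight P(X=0) = 3/8
  P(Y|X=1) = (2/3, 1/3), H(Y|X=1) = 0.6365, weight P(X=1) = 1/4
  P(Y|X=2) = (4/9, 5/9), H(Y|X=2) = 0.6870, weight P(X=2) = 3/8
H(Y|X) = 0.6743 nats

H(X) + H(Y|X) = 1.0822 + 0.6743 = 1.7565 nats

Both sides equal 1.7565 nats. ✓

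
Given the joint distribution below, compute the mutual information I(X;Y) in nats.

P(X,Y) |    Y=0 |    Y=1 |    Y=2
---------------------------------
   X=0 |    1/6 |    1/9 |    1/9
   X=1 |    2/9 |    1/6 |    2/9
0.0036 nats

Mutual information: I(X;Y) = H(X) + H(Y) - H(X,Y)

Marginals:
P(X) = (7/18, 11/18), H(X) = 0.6682 nats
P(Y) = (7/18, 5/18, 1/3), H(Y) = 1.0893 nats

Joint entropy: H(X,Y) = 1.7540 nats

I(X;Y) = 0.6682 + 1.0893 - 1.7540 = 0.0036 nats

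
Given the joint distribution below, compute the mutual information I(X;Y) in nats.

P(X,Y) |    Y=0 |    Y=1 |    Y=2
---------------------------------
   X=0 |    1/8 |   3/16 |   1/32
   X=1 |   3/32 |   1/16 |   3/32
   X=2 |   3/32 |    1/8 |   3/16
0.0794 nats

Mutual information: I(X;Y) = H(X) + H(Y) - H(X,Y)

Marginals:
P(X) = (11/32, 1/4, 13/32), H(X) = 1.0796 nats
P(Y) = (5/16, 3/8, 5/16), H(Y) = 1.0948 nats

Joint entropy: H(X,Y) = 2.0949 nats

I(X;Y) = 1.0796 + 1.0948 - 2.0949 = 0.0794 nats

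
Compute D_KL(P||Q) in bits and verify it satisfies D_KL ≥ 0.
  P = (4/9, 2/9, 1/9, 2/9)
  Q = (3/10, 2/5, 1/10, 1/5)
0.1142 bits

KL divergence satisfies the Gibbs inequality: D_KL(P||Q) ≥ 0 for all distributions P, Q.

D_KL(P||Q) = Σ p(x) log(p(x)/q(x))
Term by term:
  x=0: 4/9 × log_2[(4/9)/(3/10)] = 0.2520
  x=1: 2/9 × log_2[(2/9)/(2/5)] = -0.1884
  x=2: 1/9 × log_2[(1/9)/(1/10)] = 0.0169
  x=3: 2/9 × log_2[(2/9)/(1/5)] = 0.0338
D_KL(P||Q) = 0.1142 bits

D_KL(P||Q) = 0.1142 ≥ 0 ✓

This non-negativity is a fundamental property: relative entropy cannot be negative because it measures how different Q is from P.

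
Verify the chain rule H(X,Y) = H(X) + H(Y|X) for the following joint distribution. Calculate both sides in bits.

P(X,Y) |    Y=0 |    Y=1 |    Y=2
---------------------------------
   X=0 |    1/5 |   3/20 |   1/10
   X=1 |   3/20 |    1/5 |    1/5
H(X,Y) = 2.5464, H(X) = 0.9928, H(Y|X) = 1.5537 (all in bits)

Chain rule: H(X,Y) = H(X) + H(Y|X)

Left side — joint entropy directly:
H(X,Y) = -Σ p(x,y) log p(x,y) = 2.5464 bits

Right side — compute H(Y|X) from the conditional distributions:
P(X) = (9/20, 11/20), so H(X) = 0.9928 bits
H(Y|X) = Σ_x P(X=x) · H(Y|X=x):
  P(Y|X=0) = (4/9, 1/3, 2/9), H(Y|X=0) = 1.5305, weight P(X=0) = 9/20
  P(Y|X=1) = (3/11, 4/11, 4/11), H(Y|X=1) = 1.5726, weight P(X=1) = 11/20
H(Y|X) = 1.5537 bits

H(X) + H(Y|X) = 0.9928 + 1.5537 = 2.5464 bits

Both sides equal 2.5464 bits. ✓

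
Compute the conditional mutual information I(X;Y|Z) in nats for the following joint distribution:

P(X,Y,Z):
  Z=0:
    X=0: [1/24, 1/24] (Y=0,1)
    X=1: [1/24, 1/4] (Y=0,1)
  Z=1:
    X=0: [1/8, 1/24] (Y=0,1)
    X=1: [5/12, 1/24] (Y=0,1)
0.0333 nats

Conditional mutual information: I(X;Y|Z) = H(X|Z) + H(Y|Z) - H(X,Y|Z)

H(Z) = 0.6616
H(X,Z) = 1.2227 → H(X|Z) = 0.5611
H(Y,Z) = 1.1056 → H(Y|Z) = 0.4441
H(X,Y,Z) = 1.6334 → H(X,Y|Z) = 0.9718

I(X;Y|Z) = 0.5611 + 0.4441 - 0.9718 = 0.0333 nats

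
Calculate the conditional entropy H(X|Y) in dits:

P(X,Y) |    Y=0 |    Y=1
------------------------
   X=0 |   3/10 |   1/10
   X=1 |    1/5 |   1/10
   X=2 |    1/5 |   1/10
0.4712 dits

Using the chain rule: H(X|Y) = H(X,Y) - H(Y)

First, compute H(X,Y) = 0.7365 dits

Marginal P(Y) = (7/10, 3/10)
H(Y) = 0.2653 dits

H(X|Y) = H(X,Y) - H(Y) = 0.7365 - 0.2653 = 0.4712 dits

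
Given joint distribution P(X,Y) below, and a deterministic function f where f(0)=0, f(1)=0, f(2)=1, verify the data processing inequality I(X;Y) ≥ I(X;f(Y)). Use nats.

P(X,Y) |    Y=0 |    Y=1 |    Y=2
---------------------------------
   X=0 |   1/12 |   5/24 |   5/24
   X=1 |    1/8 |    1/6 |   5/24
I(X;Y) = 0.0065, I(X;f(Y)) = 0.0000, inequality holds: 0.0065 ≥ 0.0000

Data Processing Inequality: For any Markov chain X → Y → Z, we have I(X;Y) ≥ I(X;Z).

Here Z = f(Y) is a deterministic function of Y, forming X → Y → Z.

Original I(X;Y) = 0.0065 nats

After applying f:
P(X,Z) where Z=f(Y):
- P(X,Z=0) = P(X,Y=0) + P(X,Y=1)
- P(X,Z=1) = P(X,Y=2)

I(X;Z) = I(X;f(Y)) = 0.0000 nats

Verification: 0.0065 ≥ 0.0000 ✓

Information cannot be created by processing; the function f can only lose information about X.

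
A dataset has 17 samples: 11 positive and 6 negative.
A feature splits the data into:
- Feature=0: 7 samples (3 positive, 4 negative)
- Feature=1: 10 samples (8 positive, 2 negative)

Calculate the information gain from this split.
0.1063 bits

Information Gain = H(Y) - H(Y|Feature)

Before split:
P(positive) = 11/17 = 0.6471
H(Y) = 0.9367 bits

After split:
Feature=0: H = 0.9852 bits (weight = 7/17)
Feature=1: H = 0.7219 bits (weight = 10/17)
H(Y|Feature) = (7/17)×0.9852 + (10/17)×0.7219 = 0.8303 bits

Information Gain = 0.9367 - 0.8303 = 0.1063 bits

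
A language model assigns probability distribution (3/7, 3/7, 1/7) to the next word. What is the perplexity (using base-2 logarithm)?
2.7298

Perplexity is 2^H (or exp(H) for natural log).

First, H = -Σ p log p = 1.4488 bits
Perplexity = 2^1.4488 = 2.7298

Interpretation: The model's uncertainty is equivalent to choosing uniformly among 2.7 options.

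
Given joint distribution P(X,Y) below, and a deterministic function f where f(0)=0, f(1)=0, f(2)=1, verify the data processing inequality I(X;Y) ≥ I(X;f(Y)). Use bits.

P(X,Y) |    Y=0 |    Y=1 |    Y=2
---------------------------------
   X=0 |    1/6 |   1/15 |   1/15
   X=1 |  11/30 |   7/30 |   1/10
I(X;Y) = 0.0123, I(X;f(Y)) = 0.0066, inequality holds: 0.0123 ≥ 0.0066

Data Processing Inequality: For any Markov chain X → Y → Z, we have I(X;Y) ≥ I(X;Z).

Here Z = f(Y) is a deterministic function of Y, forming X → Y → Z.

Original I(X;Y) = 0.0123 bits

After applying f:
P(X,Z) where Z=f(Y):
- P(X,Z=0) = P(X,Y=0) + P(X,Y=1)
- P(X,Z=1) = P(X,Y=2)

I(X;Z) = I(X;f(Y)) = 0.0066 bits

Verification: 0.0123 ≥ 0.0066 ✓

Information cannot be created by processing; the function f can only lose information about X.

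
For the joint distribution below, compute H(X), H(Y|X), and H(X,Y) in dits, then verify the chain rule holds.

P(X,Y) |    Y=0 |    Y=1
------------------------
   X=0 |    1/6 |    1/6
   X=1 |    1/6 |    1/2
H(X,Y) = 0.5396, H(X) = 0.2764, H(Y|X) = 0.2632 (all in dits)

Chain rule: H(X,Y) = H(X) + H(Y|X)

Left side — joint entropy directly:
H(X,Y) = -Σ p(x,y) log p(x,y) = 0.5396 dits

Right side — compute H(Y|X) from the conditional distributions:
P(X) = (1/3, 2/3), so H(X) = 0.2764 dits
H(Y|X) = Σ_x P(X=x) · H(Y|X=x):
  P(Y|X=0) = (1/2, 1/2), H(Y|X=0) = 0.3010, weight P(X=0) = 1/3
  P(Y|X=1) = (1/4, 3/4), H(Y|X=1) = 0.2442, weight P(X=1) = 2/3
H(Y|X) = 0.2632 dits

H(X) + H(Y|X) = 0.2764 + 0.2632 = 0.5396 dits

Both sides equal 0.5396 dits. ✓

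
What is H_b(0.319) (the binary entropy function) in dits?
0.2719 dits

The binary entropy function is:
H(p) = -p log(p) - (1-p) log(1-p)

H(0.319) = -0.319 × log_10(0.319) - 0.681 × log_10(0.681)
H(0.319) = 0.2719 dits

Note: Binary entropy is maximized at p=0.5 (H=1 bit) and minimized at p=0 or p=1 (H=0).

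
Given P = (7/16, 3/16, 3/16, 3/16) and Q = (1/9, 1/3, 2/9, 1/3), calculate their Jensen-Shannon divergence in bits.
0.1058 bits

Jensen-Shannon divergence is:
JSD(P||Q) = 0.5 × D_KL(P||M) + 0.5 × D_KL(Q||M)
where M = 0.5 × (P + Q) is the mixture distribution.

M = 0.5 × (7/16, 3/16, 3/16, 3/16) + 0.5 × (1/9, 1/3, 2/9, 1/3) = (0.274306, 0.260417, 0.204861, 0.260417)

D_KL(P||M) = 0.0930 bits
D_KL(Q||M) = 0.1186 bits

JSD(P||Q) = 0.5 × 0.0930 + 0.5 × 0.1186 = 0.1058 bits

Unlike KL divergence, JSD is symmetric and bounded: 0 ≤ JSD ≤ log(2).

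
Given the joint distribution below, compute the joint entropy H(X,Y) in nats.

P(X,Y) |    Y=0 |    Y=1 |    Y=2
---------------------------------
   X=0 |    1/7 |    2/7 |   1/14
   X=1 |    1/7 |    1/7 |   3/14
1.7105 nats

Joint entropy is H(X,Y) = -Σ_{x,y} p(x,y) log p(x,y).

Summing over all non-zero entries:
H(X,Y) = -[1/7·log_e(1/7) + 2/7·log_e(2/7) + 1/14·log_e(1/14) + 1/7·log_e(1/7) + 1/7·log_e(1/7) + 3/14·log_e(3/14)]
H(X,Y) = 1.7105 nats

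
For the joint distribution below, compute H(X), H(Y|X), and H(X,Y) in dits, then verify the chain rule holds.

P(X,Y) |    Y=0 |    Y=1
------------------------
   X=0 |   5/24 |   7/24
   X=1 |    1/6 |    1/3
H(X,Y) = 0.5867, H(X) = 0.3010, H(Y|X) = 0.2857 (all in dits)

Chain rule: H(X,Y) = H(X) + H(Y|X)

Left side — joint entropy directly:
H(X,Y) = -Σ p(x,y) log p(x,y) = 0.5867 dits

Right side — compute H(Y|X) from the conditional distributions:
P(X) = (1/2, 1/2), so H(X) = 0.3010 dits
H(Y|X) = Σ_x P(X=x) · H(Y|X=x):
  P(Y|X=0) = (5/12, 7/12), H(Y|X=0) = 0.2950, weight P(X=0) = 1/2
  P(Y|X=1) = (1/3, 2/3), H(Y|X=1) = 0.2764, weight P(X=1) = 1/2
H(Y|X) = 0.2857 dits

H(X) + H(Y|X) = 0.3010 + 0.2857 = 0.5867 dits

Both sides equal 0.5867 dits. ✓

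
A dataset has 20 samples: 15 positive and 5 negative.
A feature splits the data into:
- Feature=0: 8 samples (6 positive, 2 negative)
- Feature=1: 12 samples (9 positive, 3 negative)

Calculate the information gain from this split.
0.0000 bits

Information Gain = H(Y) - H(Y|Feature)

Before split:
P(positive) = 15/20 = 0.7500
H(Y) = 0.8113 bits

After split:
Feature=0: H = 0.8113 bits (weight = 8/20)
Feature=1: H = 0.8113 bits (weight = 12/20)
H(Y|Feature) = (8/20)×0.8113 + (12/20)×0.8113 = 0.8113 bits

Information Gain = 0.8113 - 0.8113 = 0.0000 bits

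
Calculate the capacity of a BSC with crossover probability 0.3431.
0.0722 bits

For a binary symmetric channel (BSC) with error probability p:
Capacity C = 1 - H(p) bits per symbol

where H(p) = -p log₂(p) - (1-p) log₂(1-p) is the binary entropy function.

H(0.3431) = 0.9278 bits
C = 1 - 0.9278 = 0.0722 bits per symbol

This means we can reliably transmit up to 0.0722 bits of information per channel use.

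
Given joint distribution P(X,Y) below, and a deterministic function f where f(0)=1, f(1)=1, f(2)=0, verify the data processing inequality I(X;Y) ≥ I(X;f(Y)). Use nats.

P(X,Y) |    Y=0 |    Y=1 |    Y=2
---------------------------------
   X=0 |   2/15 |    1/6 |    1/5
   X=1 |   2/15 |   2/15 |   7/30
I(X;Y) = 0.0031, I(X;f(Y)) = 0.0023, inequality holds: 0.0031 ≥ 0.0023

Data Processing Inequality: For any Markov chain X → Y → Z, we have I(X;Y) ≥ I(X;Z).

Here Z = f(Y) is a deterministic function of Y, forming X → Y → Z.

Original I(X;Y) = 0.0031 nats

After applying f:
P(X,Z) where Z=f(Y):
- P(X,Z=0) = P(X,Y=2)
- P(X,Z=1) = P(X,Y=0) + P(X,Y=1)

I(X;Z) = I(X;f(Y)) = 0.0023 nats

Verification: 0.0031 ≥ 0.0023 ✓

Information cannot be created by processing; the function f can only lose information about X.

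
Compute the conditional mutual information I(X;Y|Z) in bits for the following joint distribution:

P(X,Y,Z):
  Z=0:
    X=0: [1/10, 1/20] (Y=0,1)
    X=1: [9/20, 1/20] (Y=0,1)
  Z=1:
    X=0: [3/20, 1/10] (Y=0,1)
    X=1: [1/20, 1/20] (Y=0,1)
0.0324 bits

Conditional mutual information: I(X;Y|Z) = H(X|Z) + H(Y|Z) - H(X,Y|Z)

H(Z) = 0.9341
H(X,Z) = 1.7427 → H(X|Z) = 0.8087
H(Y,Z) = 1.6815 → H(Y|Z) = 0.7474
H(X,Y,Z) = 2.4577 → H(X,Y|Z) = 1.5236

I(X;Y|Z) = 0.8087 + 0.7474 - 1.5236 = 0.0324 bits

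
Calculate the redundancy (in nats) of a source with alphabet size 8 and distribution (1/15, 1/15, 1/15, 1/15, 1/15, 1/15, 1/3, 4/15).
0.2775 nats

Redundancy measures how far a source is from maximum entropy:
R = H_max - H(X)

Maximum entropy for 8 symbols: H_max = log_e(8) = 2.0794 nats
Actual entropy: H(X) = 1.8019 nats
Redundancy: R = 2.0794 - 1.8019 = 0.2775 nats

This redundancy represents potential for compression: the source could be compressed by 0.2775 nats per symbol.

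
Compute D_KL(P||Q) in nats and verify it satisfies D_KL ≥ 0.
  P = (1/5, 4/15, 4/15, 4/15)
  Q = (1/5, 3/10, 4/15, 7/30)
0.0042 nats

KL divergence satisfies the Gibbs inequality: D_KL(P||Q) ≥ 0 for all distributions P, Q.

D_KL(P||Q) = Σ p(x) log(p(x)/q(x))
Term by term:
  x=0: 1/5 × log_e[(1/5)/(1/5)] = 0.0000
  x=1: 4/15 × log_e[(4/15)/(3/10)] = -0.0314
  x=2: 4/15 × log_e[(4/15)/(4/15)] = 0.0000
  x=3: 4/15 × log_e[(4/15)/(7/30)] = 0.0356
D_KL(P||Q) = 0.0042 nats

D_KL(P||Q) = 0.0042 ≥ 0 ✓

This non-negativity is a fundamental property: relative entropy cannot be negative because it measures how different Q is from P.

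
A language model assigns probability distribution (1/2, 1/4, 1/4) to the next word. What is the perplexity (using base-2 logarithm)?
2.8284

Perplexity is 2^H (or exp(H) for natural log).

First, H = -Σ p log p = 1.5000 bits
Perplexity = 2^1.5000 = 2.8284

Interpretation: The model's uncertainty is equivalent to choosing uniformly among 2.8 options.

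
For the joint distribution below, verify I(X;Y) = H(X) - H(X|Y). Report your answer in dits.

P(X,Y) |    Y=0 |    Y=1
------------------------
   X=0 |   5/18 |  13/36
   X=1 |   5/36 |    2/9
I(X;Y) = 0.0005 dits

Mutual information has multiple equivalent forms:
- I(X;Y) = H(X) - H(X|Y)
- I(X;Y) = H(Y) - H(Y|X)
- I(X;Y) = H(X) + H(Y) - H(X,Y)

Computing all quantities:
H(X) = 0.2841, H(Y) = 0.2950, H(X,Y) = 0.5785
H(X|Y) = 0.2835, H(Y|X) = 0.2944

Verification:
H(X) - H(X|Y) = 0.2841 - 0.2835 = 0.0005
H(Y) - H(Y|X) = 0.2950 - 0.2944 = 0.0005
H(X) + H(Y) - H(X,Y) = 0.2841 + 0.2950 - 0.5785 = 0.0005

All forms give I(X;Y) = 0.0005 dits. ✓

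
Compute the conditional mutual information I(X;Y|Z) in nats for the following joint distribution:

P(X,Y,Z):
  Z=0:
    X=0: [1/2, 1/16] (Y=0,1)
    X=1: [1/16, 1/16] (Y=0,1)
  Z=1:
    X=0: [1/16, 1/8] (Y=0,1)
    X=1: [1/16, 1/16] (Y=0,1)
0.0474 nats

Conditional mutual information: I(X;Y|Z) = H(X|Z) + H(Y|Z) - H(X,Y|Z)

H(Z) = 0.6211
H(X,Z) = 1.1574 → H(X|Z) = 0.5363
H(Y,Z) = 1.1574 → H(Y|Z) = 0.5363
H(X,Y,Z) = 1.6462 → H(X,Y|Z) = 1.0251

I(X;Y|Z) = 0.5363 + 0.5363 - 1.0251 = 0.0474 nats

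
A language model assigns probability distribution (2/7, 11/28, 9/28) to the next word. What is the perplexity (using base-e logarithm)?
2.9737

Perplexity is e^H (or exp(H) for natural log).

First, H = -Σ p log p = 1.0898 nats
Perplexity = e^1.0898 = 2.9737

Interpretation: The model's uncertainty is equivalent to choosing uniformly among 3.0 options.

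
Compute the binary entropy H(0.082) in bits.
0.4092 bits

The binary entropy function is:
H(p) = -p log(p) - (1-p) log(1-p)

H(0.082) = -0.082 × log_2(0.082) - 0.918 × log_2(0.918)
H(0.082) = 0.4092 bits

Note: Binary entropy is maximized at p=0.5 (H=1 bit) and minimized at p=0 or p=1 (H=0).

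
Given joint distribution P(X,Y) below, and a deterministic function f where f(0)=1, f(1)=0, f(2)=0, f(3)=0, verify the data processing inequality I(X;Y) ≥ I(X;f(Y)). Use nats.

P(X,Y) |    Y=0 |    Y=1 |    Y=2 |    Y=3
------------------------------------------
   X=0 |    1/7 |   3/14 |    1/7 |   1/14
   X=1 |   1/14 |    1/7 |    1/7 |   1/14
I(X;Y) = 0.0091, I(X;f(Y)) = 0.0051, inequality holds: 0.0091 ≥ 0.0051

Data Processing Inequality: For any Markov chain X → Y → Z, we have I(X;Y) ≥ I(X;Z).

Here Z = f(Y) is a deterministic function of Y, forming X → Y → Z.

Original I(X;Y) = 0.0091 nats

After applying f:
P(X,Z) where Z=f(Y):
- P(X,Z=0) = P(X,Y=1) + P(X,Y=2) + P(X,Y=3)
- P(X,Z=1) = P(X,Y=0)

I(X;Z) = I(X;f(Y)) = 0.0051 nats

Verification: 0.0091 ≥ 0.0051 ✓

Information cannot be created by processing; the function f can only lose information about X.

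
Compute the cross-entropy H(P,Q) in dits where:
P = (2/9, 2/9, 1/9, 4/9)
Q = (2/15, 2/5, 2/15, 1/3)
0.5922 dits

Cross-entropy: H(P,Q) = -Σ p(x) log q(x)

Alternatively: H(P,Q) = H(P) + D_KL(P||Q)
H(P) = 0.5529 dits
D_KL(P||Q) = 0.0393 dits

H(P,Q) = 0.5529 + 0.0393 = 0.5922 dits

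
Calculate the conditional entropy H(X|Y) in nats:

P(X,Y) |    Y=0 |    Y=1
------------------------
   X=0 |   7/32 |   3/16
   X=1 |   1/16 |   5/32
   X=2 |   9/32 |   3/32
1.0030 nats

Using the chain rule: H(X|Y) = H(X,Y) - H(Y)

First, compute H(X,Y) = 1.6884 nats

Marginal P(Y) = (9/16, 7/16)
H(Y) = 0.6853 nats

H(X|Y) = H(X,Y) - H(Y) = 1.6884 - 0.6853 = 1.0030 nats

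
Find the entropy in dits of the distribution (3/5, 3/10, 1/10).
0.3900 dits

Shannon entropy is H(X) = -Σ p(x) log p(x).

For P = (3/5, 3/10, 1/10):
H = -3/5 × log_10(3/5) -3/10 × log_10(3/10) -1/10 × log_10(1/10)
H = 0.3900 dits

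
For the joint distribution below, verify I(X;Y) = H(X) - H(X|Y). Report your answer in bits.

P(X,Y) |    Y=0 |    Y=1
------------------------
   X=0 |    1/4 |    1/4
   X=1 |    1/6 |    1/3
I(X;Y) = 0.0207 bits

Mutual information has multiple equivalent forms:
- I(X;Y) = H(X) - H(X|Y)
- I(X;Y) = H(Y) - H(Y|X)
- I(X;Y) = H(X) + H(Y) - H(X,Y)

Computing all quantities:
H(X) = 1.0000, H(Y) = 0.9799, H(X,Y) = 1.9591
H(X|Y) = 0.9793, H(Y|X) = 0.9591

Verification:
H(X) - H(X|Y) = 1.0000 - 0.9793 = 0.0207
H(Y) - H(Y|X) = 0.9799 - 0.9591 = 0.0207
H(X) + H(Y) - H(X,Y) = 1.0000 + 0.9799 - 1.9591 = 0.0207

All forms give I(X;Y) = 0.0207 bits. ✓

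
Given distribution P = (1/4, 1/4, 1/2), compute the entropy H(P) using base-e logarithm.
1.0397 nats

Shannon entropy is H(X) = -Σ p(x) log p(x).

For P = (1/4, 1/4, 1/2):
H = -1/4 × log_e(1/4) -1/4 × log_e(1/4) -1/2 × log_e(1/2)
H = 1.0397 nats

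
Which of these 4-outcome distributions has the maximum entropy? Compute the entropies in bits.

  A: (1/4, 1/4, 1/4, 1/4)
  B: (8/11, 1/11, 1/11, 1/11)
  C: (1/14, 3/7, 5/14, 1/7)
A

For a discrete distribution over n outcomes, entropy is maximized by the uniform distribution.

Computing entropies:
H(A) = 2.0000 bits
H(B) = 1.2776 bits
H(C) = 1.7274 bits

The uniform distribution (where all probabilities equal 1/4) achieves the maximum entropy of log_2(4) = 2.0000 bits.

Distribution A has the highest entropy.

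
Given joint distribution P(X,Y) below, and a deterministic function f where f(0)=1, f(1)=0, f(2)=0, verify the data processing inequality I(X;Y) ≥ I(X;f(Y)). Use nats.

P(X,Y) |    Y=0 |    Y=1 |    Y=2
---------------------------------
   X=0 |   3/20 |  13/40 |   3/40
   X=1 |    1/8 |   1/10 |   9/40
I(X;Y) = 0.0981, I(X;f(Y)) = 0.0000, inequality holds: 0.0981 ≥ 0.0000

Data Processing Inequality: For any Markov chain X → Y → Z, we have I(X;Y) ≥ I(X;Z).

Here Z = f(Y) is a deterministic function of Y, forming X → Y → Z.

Original I(X;Y) = 0.0981 nats

After applying f:
P(X,Z) where Z=f(Y):
- P(X,Z=0) = P(X,Y=1) + P(X,Y=2)
- P(X,Z=1) = P(X,Y=0)

I(X;Z) = I(X;f(Y)) = 0.0000 nats

Verification: 0.0981 ≥ 0.0000 ✓

Information cannot be created by processing; the function f can only lose information about X.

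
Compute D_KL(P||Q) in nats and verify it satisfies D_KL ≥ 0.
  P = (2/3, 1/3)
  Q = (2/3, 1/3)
0.0000 nats

KL divergence satisfies the Gibbs inequality: D_KL(P||Q) ≥ 0 for all distributions P, Q.

D_KL(P||Q) = Σ p(x) log(p(x)/q(x))
Term by term:
  x=0: 2/3 × log_e[(2/3)/(2/3)] = 0.0000
  x=1: 1/3 × log_e[(1/3)/(1/3)] = 0.0000
D_KL(P||Q) = 0.0000 nats

D_KL(P||Q) = 0.0000 ≥ 0 ✓

This non-negativity is a fundamental property: relative entropy cannot be negative because it measures how different Q is from P.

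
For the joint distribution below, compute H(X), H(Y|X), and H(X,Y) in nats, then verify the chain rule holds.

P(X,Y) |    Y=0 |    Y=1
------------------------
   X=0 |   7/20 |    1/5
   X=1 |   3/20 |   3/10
H(X,Y) = 1.3351, H(X) = 0.6881, H(Y|X) = 0.6469 (all in nats)

Chain rule: H(X,Y) = H(X) + H(Y|X)

Left side — joint entropy directly:
H(X,Y) = -Σ p(x,y) log p(x,y) = 1.3351 nats

Right side — compute H(Y|X) from the conditional distributions:
P(X) = (11/20, 9/20), so H(X) = 0.6881 nats
H(Y|X) = Σ_x P(X=x) · H(Y|X=x):
  P(Y|X=0) = (7/11, 4/11), H(Y|X=0) = 0.6555, weight P(X=0) = 11/20
  P(Y|X=1) = (1/3, 2/3), H(Y|X=1) = 0.6365, weight P(X=1) = 9/20
H(Y|X) = 0.6469 nats

H(X) + H(Y|X) = 0.6881 + 0.6469 = 1.3351 nats

Both sides equal 1.3351 nats. ✓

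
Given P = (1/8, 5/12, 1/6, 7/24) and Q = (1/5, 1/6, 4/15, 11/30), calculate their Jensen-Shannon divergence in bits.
0.0577 bits

Jensen-Shannon divergence is:
JSD(P||Q) = 0.5 × D_KL(P||M) + 0.5 × D_KL(Q||M)
where M = 0.5 × (P + Q) is the mixture distribution.

M = 0.5 × (1/8, 5/12, 1/6, 7/24) + 0.5 × (1/5, 1/6, 4/15, 11/30) = (0.1625, 7/24, 0.216667, 0.329167)

D_KL(P||M) = 0.0531 bits
D_KL(Q||M) = 0.0623 bits

JSD(P||Q) = 0.5 × 0.0531 + 0.5 × 0.0623 = 0.0577 bits

Unlike KL divergence, JSD is symmetric and bounded: 0 ≤ JSD ≤ log(2).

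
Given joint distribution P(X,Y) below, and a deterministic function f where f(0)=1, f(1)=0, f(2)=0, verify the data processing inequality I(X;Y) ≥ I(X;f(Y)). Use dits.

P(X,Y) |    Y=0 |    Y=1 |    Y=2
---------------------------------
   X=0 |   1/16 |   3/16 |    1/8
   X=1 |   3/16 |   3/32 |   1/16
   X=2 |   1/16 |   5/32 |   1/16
I(X;Y) = 0.0307, I(X;f(Y)) = 0.0288, inequality holds: 0.0307 ≥ 0.0288

Data Processing Inequality: For any Markov chain X → Y → Z, we have I(X;Y) ≥ I(X;Z).

Here Z = f(Y) is a deterministic function of Y, forming X → Y → Z.

Original I(X;Y) = 0.0307 dits

After applying f:
P(X,Z) where Z=f(Y):
- P(X,Z=0) = P(X,Y=1) + P(X,Y=2)
- P(X,Z=1) = P(X,Y=0)

I(X;Z) = I(X;f(Y)) = 0.0288 dits

Verification: 0.0307 ≥ 0.0288 ✓

Information cannot be created by processing; the function f can only lose information about X.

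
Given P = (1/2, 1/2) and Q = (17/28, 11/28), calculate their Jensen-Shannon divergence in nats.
0.0058 nats

Jensen-Shannon divergence is:
JSD(P||Q) = 0.5 × D_KL(P||M) + 0.5 × D_KL(Q||M)
where M = 0.5 × (P + Q) is the mixture distribution.

M = 0.5 × (1/2, 1/2) + 0.5 × (17/28, 11/28) = (0.553571, 0.446429)

D_KL(P||M) = 0.0058 nats
D_KL(Q||M) = 0.0059 nats

JSD(P||Q) = 0.5 × 0.0058 + 0.5 × 0.0059 = 0.0058 nats

Unlike KL divergence, JSD is symmetric and bounded: 0 ≤ JSD ≤ log(2).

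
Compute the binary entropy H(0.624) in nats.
0.6621 nats

The binary entropy function is:
H(p) = -p log(p) - (1-p) log(1-p)

H(0.624) = -0.624 × log_e(0.624) - 0.376 × log_e(0.376)
H(0.624) = 0.6621 nats

Note: Binary entropy is maximized at p=0.5 (H=1 bit) and minimized at p=0 or p=1 (H=0).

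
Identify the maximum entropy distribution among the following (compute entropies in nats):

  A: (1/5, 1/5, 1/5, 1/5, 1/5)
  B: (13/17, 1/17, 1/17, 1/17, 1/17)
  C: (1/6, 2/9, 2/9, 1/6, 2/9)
A

For a discrete distribution over n outcomes, entropy is maximized by the uniform distribution.

Computing entropies:
H(A) = 1.6094 nats
H(B) = 0.8718 nats
H(C) = 1.6000 nats

The uniform distribution (where all probabilities equal 1/5) achieves the maximum entropy of log_e(5) = 1.6094 nats.

Distribution A has the highest entropy.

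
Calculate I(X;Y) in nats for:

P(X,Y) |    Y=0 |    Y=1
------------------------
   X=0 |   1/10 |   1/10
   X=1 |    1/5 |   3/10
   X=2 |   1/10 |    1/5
0.0069 nats

Mutual information: I(X;Y) = H(X) + H(Y) - H(X,Y)

Marginals:
P(X) = (1/5, 1/2, 3/10), H(X) = 1.0297 nats
P(Y) = (2/5, 3/5), H(Y) = 0.6730 nats

Joint entropy: H(X,Y) = 1.6957 nats

I(X;Y) = 1.0297 + 0.6730 - 1.6957 = 0.0069 nats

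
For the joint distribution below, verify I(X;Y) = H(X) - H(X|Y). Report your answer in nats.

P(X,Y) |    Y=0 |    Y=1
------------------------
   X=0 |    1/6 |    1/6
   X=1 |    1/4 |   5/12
I(X;Y) = 0.0071 nats

Mutual information has multiple equivalent forms:
- I(X;Y) = H(X) - H(X|Y)
- I(X;Y) = H(Y) - H(Y|X)
- I(X;Y) = H(X) + H(Y) - H(X,Y)

Computing all quantities:
H(X) = 0.6365, H(Y) = 0.6792, H(X,Y) = 1.3086
H(X|Y) = 0.6294, H(Y|X) = 0.6721

Verification:
H(X) - H(X|Y) = 0.6365 - 0.6294 = 0.0071
H(Y) - H(Y|X) = 0.6792 - 0.6721 = 0.0071
H(X) + H(Y) - H(X,Y) = 0.6365 + 0.6792 - 1.3086 = 0.0071

All forms give I(X;Y) = 0.0071 nats. ✓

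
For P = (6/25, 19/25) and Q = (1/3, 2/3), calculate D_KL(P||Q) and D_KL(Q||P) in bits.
D_KL(P||Q) = 0.0299, D_KL(Q||P) = 0.0320

KL divergence is not symmetric: D_KL(P||Q) ≠ D_KL(Q||P) in general.

D_KL(P||Q) = 0.0299 bits
D_KL(Q||P) = 0.0320 bits

No, they are not equal!

This asymmetry is why KL divergence is not a true distance metric.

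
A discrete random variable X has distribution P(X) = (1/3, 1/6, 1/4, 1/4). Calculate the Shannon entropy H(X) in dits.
0.5898 dits

Shannon entropy is H(X) = -Σ p(x) log p(x).

For P = (1/3, 1/6, 1/4, 1/4):
H = -1/3 × log_10(1/3) -1/6 × log_10(1/6) -1/4 × log_10(1/4) -1/4 × log_10(1/4)
H = 0.5898 dits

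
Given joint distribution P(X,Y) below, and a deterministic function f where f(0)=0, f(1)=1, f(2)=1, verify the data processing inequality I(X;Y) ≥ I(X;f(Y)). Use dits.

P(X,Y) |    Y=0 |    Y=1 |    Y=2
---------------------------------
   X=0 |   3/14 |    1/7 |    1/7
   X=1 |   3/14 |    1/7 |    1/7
I(X;Y) = 0.0000, I(X;f(Y)) = 0.0000, inequality holds: 0.0000 ≥ 0.0000

Data Processing Inequality: For any Markov chain X → Y → Z, we have I(X;Y) ≥ I(X;Z).

Here Z = f(Y) is a deterministic function of Y, forming X → Y → Z.

Original I(X;Y) = 0.0000 dits

After applying f:
P(X,Z) where Z=f(Y):
- P(X,Z=0) = P(X,Y=0)
- P(X,Z=1) = P(X,Y=1) + P(X,Y=2)

I(X;Z) = I(X;f(Y)) = 0.0000 dits

Verification: 0.0000 ≥ 0.0000 ✓

Information cannot be created by processing; the function f can only lose information about X.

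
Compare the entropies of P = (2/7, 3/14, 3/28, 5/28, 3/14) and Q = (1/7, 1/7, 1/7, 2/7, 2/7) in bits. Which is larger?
P

Computing entropies in bits:
H(P) = 2.2579
H(Q) = 2.2359

Distribution P has higher entropy.

Intuition: The distribution closer to uniform (more spread out) has higher entropy.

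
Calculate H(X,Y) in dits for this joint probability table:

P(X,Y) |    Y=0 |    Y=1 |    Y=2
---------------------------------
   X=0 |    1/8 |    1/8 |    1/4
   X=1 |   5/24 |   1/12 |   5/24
0.7501 dits

Joint entropy is H(X,Y) = -Σ_{x,y} p(x,y) log p(x,y).

Summing over all non-zero entries:
H(X,Y) = -[1/8·log_10(1/8) + 1/8·log_10(1/8) + 1/4·log_10(1/4) + 5/24·log_10(5/24) + 1/12·log_10(1/12) + 5/24·log_10(5/24)]
H(X,Y) = 0.7501 dits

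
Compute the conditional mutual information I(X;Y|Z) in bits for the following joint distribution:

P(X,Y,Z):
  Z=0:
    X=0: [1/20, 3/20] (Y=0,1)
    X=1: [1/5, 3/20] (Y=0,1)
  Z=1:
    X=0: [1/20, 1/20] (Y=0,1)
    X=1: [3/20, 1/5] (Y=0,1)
0.0408 bits

Conditional mutual information: I(X;Y|Z) = H(X|Z) + H(Y|Z) - H(X,Y|Z)

H(Z) = 0.9928
H(X,Z) = 1.8568 → H(X|Z) = 0.8640
H(Y,Z) = 1.9855 → H(Y|Z) = 0.9927
H(X,Y,Z) = 2.8087 → H(X,Y|Z) = 1.8159

I(X;Y|Z) = 0.8640 + 0.9927 - 1.8159 = 0.0408 bits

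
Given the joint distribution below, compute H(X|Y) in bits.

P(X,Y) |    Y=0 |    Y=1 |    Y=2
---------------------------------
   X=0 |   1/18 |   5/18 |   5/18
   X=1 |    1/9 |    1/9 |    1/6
0.9129 bits

Using the chain rule: H(X|Y) = H(X,Y) - H(Y)

First, compute H(X,Y) = 2.3936 bits

Marginal P(Y) = (1/6, 7/18, 4/9)
H(Y) = 1.4807 bits

H(X|Y) = H(X,Y) - H(Y) = 2.3936 - 1.4807 = 0.9129 bits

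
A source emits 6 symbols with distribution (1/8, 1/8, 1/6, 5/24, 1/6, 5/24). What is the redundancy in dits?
0.0091 dits

Redundancy measures how far a source is from maximum entropy:
R = H_max - H(X)

Maximum entropy for 6 symbols: H_max = log_10(6) = 0.7782 dits
Actual entropy: H(X) = 0.7690 dits
Redundancy: R = 0.7782 - 0.7690 = 0.0091 dits

This redundancy represents potential for compression: the source could be compressed by 0.0091 dits per symbol.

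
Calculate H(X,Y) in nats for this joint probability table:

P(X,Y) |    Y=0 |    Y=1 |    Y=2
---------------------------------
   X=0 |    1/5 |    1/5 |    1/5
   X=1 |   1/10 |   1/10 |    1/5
1.7481 nats

Joint entropy is H(X,Y) = -Σ_{x,y} p(x,y) log p(x,y).

Summing over all non-zero entries:
H(X,Y) = -[1/5·log_e(1/5) + 1/5·log_e(1/5) + 1/5·log_e(1/5) + 1/10·log_e(1/10) + 1/10·log_e(1/10) + 1/5·log_e(1/5)]
H(X,Y) = 1.7481 nats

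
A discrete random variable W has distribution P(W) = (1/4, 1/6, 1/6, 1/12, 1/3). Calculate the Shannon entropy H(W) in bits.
2.1887 bits

Shannon entropy is H(X) = -Σ p(x) log p(x).

For P = (1/4, 1/6, 1/6, 1/12, 1/3):
H = -1/4 × log_2(1/4) -1/6 × log_2(1/6) -1/6 × log_2(1/6) -1/12 × log_2(1/12) -1/3 × log_2(1/3)
H = 2.1887 bits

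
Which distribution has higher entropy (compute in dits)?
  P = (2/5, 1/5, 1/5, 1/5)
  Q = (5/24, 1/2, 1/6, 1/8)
P

Computing entropies in dits:
H(P) = 0.5786
H(Q) = 0.5350

Distribution P has higher entropy.

Intuition: The distribution closer to uniform (more spread out) has higher entropy.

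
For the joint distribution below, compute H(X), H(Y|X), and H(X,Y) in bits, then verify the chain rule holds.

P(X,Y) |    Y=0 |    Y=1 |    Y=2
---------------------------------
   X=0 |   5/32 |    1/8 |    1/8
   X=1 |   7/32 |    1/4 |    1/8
H(X,Y) = 2.5231, H(X) = 0.9745, H(Y|X) = 1.5486 (all in bits)

Chain rule: H(X,Y) = H(X) + H(Y|X)

Left side — joint entropy directly:
H(X,Y) = -Σ p(x,y) log p(x,y) = 2.5231 bits

Right side — compute H(Y|X) from the conditional distributions:
P(X) = (13/32, 19/32), so H(X) = 0.9745 bits
H(Y|X) = Σ_x P(X=x) · H(Y|X=x):
  P(Y|X=0) = (5/13, 4/13, 4/13), H(Y|X=0) = 1.5766, weight P(X=0) = 13/32
  P(Y|X=1) = (7/19, 8/19, 4/19), H(Y|X=1) = 1.5294, weight P(X=1) = 19/32
H(Y|X) = 1.5486 bits

H(X) + H(Y|X) = 0.9745 + 1.5486 = 2.5231 bits

Both sides equal 2.5231 bits. ✓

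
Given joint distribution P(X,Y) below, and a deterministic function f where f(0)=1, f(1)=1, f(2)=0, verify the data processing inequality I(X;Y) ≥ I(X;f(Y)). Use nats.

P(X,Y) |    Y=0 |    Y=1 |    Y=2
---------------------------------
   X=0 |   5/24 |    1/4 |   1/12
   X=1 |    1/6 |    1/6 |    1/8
I(X;Y) = 0.0114, I(X;f(Y)) = 0.0106, inequality holds: 0.0114 ≥ 0.0106

Data Processing Inequality: For any Markov chain X → Y → Z, we have I(X;Y) ≥ I(X;Z).

Here Z = f(Y) is a deterministic function of Y, forming X → Y → Z.

Original I(X;Y) = 0.0114 nats

After applying f:
P(X,Z) where Z=f(Y):
- P(X,Z=0) = P(X,Y=2)
- P(X,Z=1) = P(X,Y=0) + P(X,Y=1)

I(X;Z) = I(X;f(Y)) = 0.0106 nats

Verification: 0.0114 ≥ 0.0106 ✓

Information cannot be created by processing; the function f can only lose information about X.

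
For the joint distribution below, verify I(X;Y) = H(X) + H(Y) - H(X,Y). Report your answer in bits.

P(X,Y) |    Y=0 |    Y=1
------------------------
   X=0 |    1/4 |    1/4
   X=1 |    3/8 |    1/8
I(X;Y) = 0.0488 bits

Mutual information has multiple equivalent forms:
- I(X;Y) = H(X) - H(X|Y)
- I(X;Y) = H(Y) - H(Y|X)
- I(X;Y) = H(X) + H(Y) - H(X,Y)

Computing all quantities:
H(X) = 1.0000, H(Y) = 0.9544, H(X,Y) = 1.9056
H(X|Y) = 0.9512, H(Y|X) = 0.9056

Verification:
H(X) - H(X|Y) = 1.0000 - 0.9512 = 0.0488
H(Y) - H(Y|X) = 0.9544 - 0.9056 = 0.0488
H(X) + H(Y) - H(X,Y) = 1.0000 + 0.9544 - 1.9056 = 0.0488

All forms give I(X;Y) = 0.0488 bits. ✓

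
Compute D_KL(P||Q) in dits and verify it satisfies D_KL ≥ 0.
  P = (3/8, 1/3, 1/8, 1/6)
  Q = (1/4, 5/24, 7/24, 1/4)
0.0587 dits

KL divergence satisfies the Gibbs inequality: D_KL(P||Q) ≥ 0 for all distributions P, Q.

D_KL(P||Q) = Σ p(x) log(p(x)/q(x))
Term by term:
  x=0: 3/8 × log_10[(3/8)/(1/4)] = 0.0660
  x=1: 1/3 × log_10[(1/3)/(5/24)] = 0.0680
  x=2: 1/8 × log_10[(1/8)/(7/24)] = -0.0460
  x=3: 1/6 × log_10[(1/6)/(1/4)] = -0.0293
D_KL(P||Q) = 0.0587 dits

D_KL(P||Q) = 0.0587 ≥ 0 ✓

This non-negativity is a fundamental property: relative entropy cannot be negative because it measures how different Q is from P.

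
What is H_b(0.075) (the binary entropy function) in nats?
0.2664 nats

The binary entropy function is:
H(p) = -p log(p) - (1-p) log(1-p)

H(0.075) = -0.075 × log_e(0.075) - 0.925 × log_e(0.925)
H(0.075) = 0.2664 nats

Note: Binary entropy is maximized at p=0.5 (H=1 bit) and minimized at p=0 or p=1 (H=0).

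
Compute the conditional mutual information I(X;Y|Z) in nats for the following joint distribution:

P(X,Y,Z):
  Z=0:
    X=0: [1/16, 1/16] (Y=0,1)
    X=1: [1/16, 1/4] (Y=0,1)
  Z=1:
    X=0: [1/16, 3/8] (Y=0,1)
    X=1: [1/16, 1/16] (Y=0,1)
0.0506 nats

Conditional mutual information: I(X;Y|Z) = H(X|Z) + H(Y|Z) - H(X,Y|Z)

H(Z) = 0.6853
H(X,Z) = 1.2450 → H(X|Z) = 0.5597
H(Y,Z) = 1.2450 → H(Y|Z) = 0.5597
H(X,Y,Z) = 1.7541 → H(X,Y|Z) = 1.0688

I(X;Y|Z) = 0.5597 + 0.5597 - 1.0688 = 0.0506 nats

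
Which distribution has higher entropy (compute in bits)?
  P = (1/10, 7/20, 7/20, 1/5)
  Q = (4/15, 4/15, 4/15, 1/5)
Q

Computing entropies in bits:
H(P) = 1.8568
H(Q) = 1.9899

Distribution Q has higher entropy.

Intuition: The distribution closer to uniform (more spread out) has higher entropy.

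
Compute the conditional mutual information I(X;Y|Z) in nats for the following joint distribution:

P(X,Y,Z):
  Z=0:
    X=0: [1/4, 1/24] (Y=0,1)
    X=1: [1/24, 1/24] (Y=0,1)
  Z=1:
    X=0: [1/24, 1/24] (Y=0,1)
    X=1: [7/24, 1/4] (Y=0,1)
0.0215 nats

Conditional mutual information: I(X;Y|Z) = H(X|Z) + H(Y|Z) - H(X,Y|Z)

H(Z) = 0.6616
H(X,Z) = 1.1056 → H(X|Z) = 0.4441
H(Y,Z) = 1.2920 → H(Y|Z) = 0.6305
H(X,Y,Z) = 1.7146 → H(X,Y|Z) = 1.0531

I(X;Y|Z) = 0.4441 + 0.6305 - 1.0531 = 0.0215 nats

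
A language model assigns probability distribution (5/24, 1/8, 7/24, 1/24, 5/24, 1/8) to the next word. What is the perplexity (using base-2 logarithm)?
5.2870

Perplexity is 2^H (or exp(H) for natural log).

First, H = -Σ p log p = 2.4024 bits
Perplexity = 2^2.4024 = 5.2870

Interpretation: The model's uncertainty is equivalent to choosing uniformly among 5.3 options.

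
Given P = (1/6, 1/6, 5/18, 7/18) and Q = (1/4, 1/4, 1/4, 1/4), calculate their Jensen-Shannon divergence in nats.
0.0164 nats

Jensen-Shannon divergence is:
JSD(P||Q) = 0.5 × D_KL(P||M) + 0.5 × D_KL(Q||M)
where M = 0.5 × (P + Q) is the mixture distribution.

M = 0.5 × (1/6, 1/6, 5/18, 7/18) + 0.5 × (1/4, 1/4, 1/4, 1/4) = (5/24, 5/24, 0.263889, 0.319444)

D_KL(P||M) = 0.0164 nats
D_KL(Q||M) = 0.0164 nats

JSD(P||Q) = 0.5 × 0.0164 + 0.5 × 0.0164 = 0.0164 nats

Unlike KL divergence, JSD is symmetric and bounded: 0 ≤ JSD ≤ log(2).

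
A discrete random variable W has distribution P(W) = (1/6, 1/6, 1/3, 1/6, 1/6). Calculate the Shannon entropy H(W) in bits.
2.2516 bits

Shannon entropy is H(X) = -Σ p(x) log p(x).

For P = (1/6, 1/6, 1/3, 1/6, 1/6):
H = -1/6 × log_2(1/6) -1/6 × log_2(1/6) -1/3 × log_2(1/3) -1/6 × log_2(1/6) -1/6 × log_2(1/6)
H = 2.2516 bits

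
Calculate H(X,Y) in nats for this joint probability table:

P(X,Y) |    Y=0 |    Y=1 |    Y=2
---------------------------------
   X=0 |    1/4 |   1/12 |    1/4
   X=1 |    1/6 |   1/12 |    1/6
1.7046 nats

Joint entropy is H(X,Y) = -Σ_{x,y} p(x,y) log p(x,y).

Summing over all non-zero entries:
H(X,Y) = -[1/4·log_e(1/4) + 1/12·log_e(1/12) + 1/4·log_e(1/4) + 1/6·log_e(1/6) + 1/12·log_e(1/12) + 1/6·log_e(1/6)]
H(X,Y) = 1.7046 nats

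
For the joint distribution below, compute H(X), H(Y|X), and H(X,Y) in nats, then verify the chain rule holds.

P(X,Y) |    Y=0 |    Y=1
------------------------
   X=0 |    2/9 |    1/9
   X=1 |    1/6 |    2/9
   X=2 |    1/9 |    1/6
H(X,Y) = 1.7540, H(X) = 1.0893, H(Y|X) = 0.6647 (all in nats)

Chain rule: H(X,Y) = H(X) + H(Y|X)

Left side — joint entropy directly:
H(X,Y) = -Σ p(x,y) log p(x,y) = 1.7540 nats

Right side — compute H(Y|X) from the conditional distributions:
P(X) = (1/3, 7/18, 5/18), so H(X) = 1.0893 nats
H(Y|X) = Σ_x P(X=x) · H(Y|X=x):
  P(Y|X=0) = (2/3, 1/3), H(Y|X=0) = 0.6365, weight P(X=0) = 1/3
  P(Y|X=1) = (3/7, 4/7), H(Y|X=1) = 0.6829, weight P(X=1) = 7/18
  P(Y|X=2) = (2/5, 3/5), H(Y|X=2) = 0.6730, weight P(X=2) = 5/18
H(Y|X) = 0.6647 nats

H(X) + H(Y|X) = 1.0893 + 0.6647 = 1.7540 nats

Both sides equal 1.7540 nats. ✓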